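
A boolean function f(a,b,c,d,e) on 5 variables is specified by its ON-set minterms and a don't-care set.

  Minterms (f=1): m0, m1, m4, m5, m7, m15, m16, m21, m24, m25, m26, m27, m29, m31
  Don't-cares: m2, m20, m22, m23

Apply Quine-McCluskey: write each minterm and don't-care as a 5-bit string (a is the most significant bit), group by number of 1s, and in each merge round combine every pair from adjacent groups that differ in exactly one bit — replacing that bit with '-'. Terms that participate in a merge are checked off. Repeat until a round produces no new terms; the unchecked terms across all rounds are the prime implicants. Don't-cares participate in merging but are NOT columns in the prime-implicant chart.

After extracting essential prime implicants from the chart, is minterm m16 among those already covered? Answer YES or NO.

size-2^0 implicants → 00000(✓)  00001(✓)  00010(✓)  00100(✓)  00101(✓)  00111(✓)  01111(✓)  10000(✓)  10100(✓)  10101(✓)  10110(✓)  10111(✓)  11000(✓)  11001(✓)  11010(✓)  11011(✓)  11101(✓)  11111(✓)
size-2^1 implicants → -0000(✓)  -0100(✓)  -0101(✓)  -0111(✓)  -1111(✓)  0-111(✓)  00-00(✓)  00-01(✓)  000-0  0000-(✓)  001-1(✓)  0010-(✓)  1-000  1-101(✓)  1-111(✓)  10-00(✓)  101-0(✓)  101-1(✓)  1010-(✓)  1011-(✓)  11-01(✓)  11-11(✓)  110-0(✓)  110-1(✓)  1100-(✓)  1101-(✓)  111-1(✓)
size-2^2 implicants → --111  -0-00  -01-1  -010-  00-0-  1-1-1  101--  11--1  110--
Unchecked terms (primes): --111, -0-00, -01-1, -010-, 00-0-, 000-0, 1-000, 1-1-1, 101--, 11--1, 110--
Minterm coverage:
  m0 ⊆ -0-00,00-0-,000-0
  m1 ⊆ 00-0- [E]
  m4 ⊆ -0-00,-010-,00-0-
  m5 ⊆ -01-1,-010-,00-0-
  m7 ⊆ --111,-01-1
  m15 ⊆ --111 [E]
  m16 ⊆ -0-00,1-000
  m21 ⊆ -01-1,-010-,1-1-1,101--
  m24 ⊆ 1-000,110--
  m25 ⊆ 11--1,110--
  m26 ⊆ 110-- [E]
  m27 ⊆ 11--1,110--
  m29 ⊆ 1-1-1,11--1
  m31 ⊆ --111,1-1-1,11--1
E = {--111, 00-0-, 110--}

NO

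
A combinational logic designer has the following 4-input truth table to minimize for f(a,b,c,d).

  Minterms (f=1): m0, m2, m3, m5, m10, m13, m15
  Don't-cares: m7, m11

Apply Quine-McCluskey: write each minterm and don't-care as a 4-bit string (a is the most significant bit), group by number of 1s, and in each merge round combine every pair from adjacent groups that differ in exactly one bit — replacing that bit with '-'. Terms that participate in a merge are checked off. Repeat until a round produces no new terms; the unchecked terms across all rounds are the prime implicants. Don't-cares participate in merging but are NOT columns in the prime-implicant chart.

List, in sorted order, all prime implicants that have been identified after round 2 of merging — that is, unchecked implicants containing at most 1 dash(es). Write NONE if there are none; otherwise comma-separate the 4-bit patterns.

[col 0] 0000*, 0010*, 0011*, 0101*, 0111*, 1010*, 1011*, 1101*, 1111*
[col 1] -010*, -011*, -101*, -111*, 0-11*, 00-0, 001-*, 01-1*, 1-11*, 101-*, 11-1*
[col 2] --11, -01-, -1-1
Prime implicants: --11, -01-, -1-1, 00-0

00-0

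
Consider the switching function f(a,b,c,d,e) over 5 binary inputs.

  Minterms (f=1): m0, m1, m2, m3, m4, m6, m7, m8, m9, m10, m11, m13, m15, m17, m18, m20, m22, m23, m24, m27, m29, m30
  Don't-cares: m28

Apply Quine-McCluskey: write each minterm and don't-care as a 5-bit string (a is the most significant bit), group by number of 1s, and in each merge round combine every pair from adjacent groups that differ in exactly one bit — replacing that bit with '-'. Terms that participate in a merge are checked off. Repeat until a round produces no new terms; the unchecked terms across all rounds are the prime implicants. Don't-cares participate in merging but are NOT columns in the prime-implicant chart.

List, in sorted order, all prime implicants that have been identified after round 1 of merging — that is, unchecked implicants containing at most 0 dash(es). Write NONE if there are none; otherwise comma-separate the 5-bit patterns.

NONE

size-2^0 implicants → 00000(✓)  00001(✓)  00010(✓)  00011(✓)  00100(✓)  00110(✓)  00111(✓)  01000(✓)  01001(✓)  01010(✓)  01011(✓)  01101(✓)  01111(✓)  10001(✓)  10010(✓)  10100(✓)  10110(✓)  10111(✓)  11000(✓)  11011(✓)  11100(✓)  11101(✓)  11110(✓)
size-2^1 implicants → -0001  -0010(✓)  -0100(✓)  -0110(✓)  -0111(✓)  -1000  -1011  -1101  0-000(✓)  0-001(✓)  0-010(✓)  0-011(✓)  0-111(✓)  00-00(✓)  00-10(✓)  00-11(✓)  000-0(✓)  000-1(✓)  0000-(✓)  0001-(✓)  001-0(✓)  0011-(✓)  01-01(✓)  01-11(✓)  010-0(✓)  010-1(✓)  0100-(✓)  0101-(✓)  011-1(✓)  1-100(✓)  1-110(✓)  10-10(✓)  101-0(✓)  1011-(✓)  11-00  111-0(✓)  1110-
size-2^2 implicants → -0-10  -01-0  -011-  0--11  0-0-0(✓)  0-0-1(✓)  0-00-(✓)  0-01-(✓)  00--0  00-1-  000--(✓)  01--1  010--(✓)  1-1-0
size-2^3 implicants → 0-0--
Unchecked terms (primes): -0-10, -0001, -01-0, -011-, -1000, -1011, -1101, 0--11, 0-0--, 00--0, 00-1-, 01--1, 1-1-0, 11-00, 1110-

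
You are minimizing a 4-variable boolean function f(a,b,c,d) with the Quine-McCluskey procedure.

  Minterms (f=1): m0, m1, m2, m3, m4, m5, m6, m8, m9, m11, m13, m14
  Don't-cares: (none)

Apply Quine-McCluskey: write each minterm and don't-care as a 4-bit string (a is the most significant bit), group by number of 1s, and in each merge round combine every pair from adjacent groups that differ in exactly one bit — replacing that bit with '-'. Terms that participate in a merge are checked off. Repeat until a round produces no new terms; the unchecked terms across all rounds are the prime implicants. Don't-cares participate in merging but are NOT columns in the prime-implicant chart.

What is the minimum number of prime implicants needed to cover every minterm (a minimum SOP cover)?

5

Round 0: 0000✓ 0001✓ 0010✓ 0011✓ 0100✓ 0101✓ 0110✓ 1000✓ 1001✓ 1011✓ 1101✓ 1110✓
Round 1: -000✓ -001✓ -011✓ -101✓ -110 0-00✓ 0-01✓ 0-10✓ 00-0✓ 00-1✓ 000-✓ 001-✓ 01-0✓ 010-✓ 1-01✓ 10-1✓ 100-✓
Round 2: --01 -0-1 -00- 0--0 0-0- 00--
PIs = {--01, -0-1, -00-, -110, 0--0, 0-0-, 00--}
Coverage chart:
  m0: -00-,0--0,0-0-,00--
  m1: --01,-0-1,-00-,0-0-,00--
  m2: 0--0,00--
  m3: -0-1,00--
  m4: 0--0,0-0-
  m5: --01,0-0-
  m6: -110,0--0
  m8: -00- ←essential
  m9: --01,-0-1,-00-
  m11: -0-1 ←essential
  m13: --01 ←essential
  m14: -110 ←essential
Essential: --01, -0-1, -00-, -110
Petrick residual → 0--0
Min cover (5 terms): c'd + b'd + b'c' + bcd' + a'd'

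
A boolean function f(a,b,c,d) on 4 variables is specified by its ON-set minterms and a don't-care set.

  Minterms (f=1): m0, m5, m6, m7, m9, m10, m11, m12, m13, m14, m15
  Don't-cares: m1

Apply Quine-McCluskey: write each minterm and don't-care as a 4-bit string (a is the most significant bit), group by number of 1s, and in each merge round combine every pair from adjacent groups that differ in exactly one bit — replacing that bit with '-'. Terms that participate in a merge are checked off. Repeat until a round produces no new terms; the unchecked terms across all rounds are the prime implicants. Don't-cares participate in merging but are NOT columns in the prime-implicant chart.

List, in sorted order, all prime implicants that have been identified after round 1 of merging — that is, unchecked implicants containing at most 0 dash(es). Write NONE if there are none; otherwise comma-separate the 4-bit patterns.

size-2^0 implicants → 0000(✓)  0001(✓)  0101(✓)  0110(✓)  0111(✓)  1001(✓)  1010(✓)  1011(✓)  1100(✓)  1101(✓)  1110(✓)  1111(✓)
size-2^1 implicants → -001(✓)  -101(✓)  -110(✓)  -111(✓)  0-01(✓)  000-  01-1(✓)  011-(✓)  1-01(✓)  1-10(✓)  1-11(✓)  10-1(✓)  101-(✓)  11-0(✓)  11-1(✓)  110-(✓)  111-(✓)
size-2^2 implicants → --01  -1-1  -11-  1--1  1-1-  11--
Unchecked terms (primes): --01, -1-1, -11-, 000-, 1--1, 1-1-, 11--

NONE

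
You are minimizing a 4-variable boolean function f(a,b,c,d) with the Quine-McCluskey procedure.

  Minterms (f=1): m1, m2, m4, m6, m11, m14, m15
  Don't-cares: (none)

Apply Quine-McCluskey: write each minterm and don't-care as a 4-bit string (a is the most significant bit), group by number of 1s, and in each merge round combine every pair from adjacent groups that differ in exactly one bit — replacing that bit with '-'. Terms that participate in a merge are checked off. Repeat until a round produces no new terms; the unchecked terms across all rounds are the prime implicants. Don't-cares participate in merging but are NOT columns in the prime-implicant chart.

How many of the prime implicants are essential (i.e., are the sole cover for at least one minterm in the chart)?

4

[col 0] 0001, 0010*, 0100*, 0110*, 1011*, 1110*, 1111*
[col 1] -110, 0-10, 01-0, 1-11, 111-
Prime implicants: -110, 0-10, 0001, 01-0, 1-11, 111-
PI chart (minterm → PIs covering it):
  1 | 0001  (sole → essential)
  2 | 0-10  (sole → essential)
  4 | 01-0  (sole → essential)
  6 | -110,0-10,01-0
  11 | 1-11  (sole → essential)
  14 | -110,111-
  15 | 1-11,111-
Essential prime implicants: 0-10, 0001, 01-0, 1-11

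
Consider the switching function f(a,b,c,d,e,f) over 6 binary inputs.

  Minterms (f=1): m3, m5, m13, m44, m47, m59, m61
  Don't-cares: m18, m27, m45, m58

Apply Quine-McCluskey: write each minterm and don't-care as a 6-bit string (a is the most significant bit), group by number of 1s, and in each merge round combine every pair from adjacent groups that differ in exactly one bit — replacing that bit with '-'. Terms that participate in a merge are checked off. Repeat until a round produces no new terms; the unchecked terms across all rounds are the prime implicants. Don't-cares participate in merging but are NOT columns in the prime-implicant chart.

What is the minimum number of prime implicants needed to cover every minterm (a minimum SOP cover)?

[col 0] 000011, 000101*, 001101*, 010010, 011011*, 101100*, 101101*, 101111*, 111010*, 111011*, 111101*
[col 1] -01101, -11011, 00-101, 1-1101, 1011-1, 10110-, 11101-
Prime implicants: -01101, -11011, 00-101, 000011, 010010, 1-1101, 1011-1, 10110-, 11101-
PI chart (minterm → PIs covering it):
  3 | 000011  (sole → essential)
  5 | 00-101  (sole → essential)
  13 | -01101,00-101
  44 | 10110-  (sole → essential)
  47 | 1011-1  (sole → essential)
  59 | -11011,11101-
  61 | 1-1101  (sole → essential)
Essential prime implicants: 00-101, 000011, 1-1101, 1011-1, 10110-
Petrick residual → -11011
Minimum SOP uses 6 PIs: bcd'ef + a'b'de'f + a'b'c'd'ef + acde'f + ab'cdf + ab'cde'

6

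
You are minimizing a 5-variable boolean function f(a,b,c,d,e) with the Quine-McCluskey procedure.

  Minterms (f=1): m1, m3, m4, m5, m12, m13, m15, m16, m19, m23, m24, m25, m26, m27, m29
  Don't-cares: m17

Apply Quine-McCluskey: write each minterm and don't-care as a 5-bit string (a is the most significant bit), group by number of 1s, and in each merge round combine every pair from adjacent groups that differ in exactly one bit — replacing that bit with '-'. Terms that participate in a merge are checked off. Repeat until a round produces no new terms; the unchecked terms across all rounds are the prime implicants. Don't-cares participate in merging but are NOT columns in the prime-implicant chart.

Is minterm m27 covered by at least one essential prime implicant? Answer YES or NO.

[col 0] 00001*, 00011*, 00100*, 00101*, 01100*, 01101*, 01111*, 10000*, 10001*, 10011*, 10111*, 11000*, 11001*, 11010*, 11011*, 11101*
[col 1] -0001*, -0011*, -1101, 0-100*, 0-101*, 00-01, 000-1*, 0010-*, 011-1, 0110-*, 1-000*, 1-001*, 1-011*, 10-11, 100-1*, 1000-*, 11-01, 110-0*, 110-1*, 1100-*, 1101-*
[col 2] -00-1, 0-10-, 1-0-1, 1-00-, 110--
Prime implicants: -00-1, -1101, 0-10-, 00-01, 011-1, 1-0-1, 1-00-, 10-11, 11-01, 110--
PI chart (minterm → PIs covering it):
  1 | -00-1,00-01
  3 | -00-1  (sole → essential)
  4 | 0-10-  (sole → essential)
  5 | 0-10-,00-01
  12 | 0-10-  (sole → essential)
  13 | -1101,0-10-,011-1
  15 | 011-1  (sole → essential)
  16 | 1-00-  (sole → essential)
  19 | -00-1,1-0-1,10-11
  23 | 10-11  (sole → essential)
  24 | 1-00-,110--
  25 | 1-0-1,1-00-,11-01,110--
  26 | 110--  (sole → essential)
  27 | 1-0-1,110--
  29 | -1101,11-01
Essential prime implicants: -00-1, 0-10-, 011-1, 1-00-, 10-11, 110--

YES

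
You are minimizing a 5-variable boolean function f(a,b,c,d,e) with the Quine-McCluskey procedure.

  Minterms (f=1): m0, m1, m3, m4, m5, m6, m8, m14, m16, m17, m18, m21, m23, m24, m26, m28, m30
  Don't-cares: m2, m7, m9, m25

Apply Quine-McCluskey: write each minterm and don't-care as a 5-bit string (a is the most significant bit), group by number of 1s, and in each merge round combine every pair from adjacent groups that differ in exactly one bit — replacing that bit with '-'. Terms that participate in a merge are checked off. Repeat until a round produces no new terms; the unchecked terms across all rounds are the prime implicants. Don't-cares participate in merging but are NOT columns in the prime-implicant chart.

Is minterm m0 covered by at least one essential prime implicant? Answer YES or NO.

YES

size-2^0 implicants → 00000(✓)  00001(✓)  00010(✓)  00011(✓)  00100(✓)  00101(✓)  00110(✓)  00111(✓)  01000(✓)  01001(✓)  01110(✓)  10000(✓)  10001(✓)  10010(✓)  10101(✓)  10111(✓)  11000(✓)  11001(✓)  11010(✓)  11100(✓)  11110(✓)
size-2^1 implicants → -0000(✓)  -0001(✓)  -0010(✓)  -0101(✓)  -0111(✓)  -1000(✓)  -1001(✓)  -1110  0-000(✓)  0-001(✓)  0-110  00-00(✓)  00-01(✓)  00-10(✓)  00-11(✓)  000-0(✓)  000-1(✓)  0000-(✓)  0001-(✓)  001-0(✓)  001-1(✓)  0010-(✓)  0011-(✓)  0100-(✓)  1-000(✓)  1-001(✓)  1-010(✓)  10-01(✓)  100-0(✓)  1000-(✓)  101-1(✓)  11-00(✓)  11-10(✓)  110-0(✓)  1100-(✓)  111-0(✓)
size-2^2 implicants → --000(✓)  --001(✓)  -0-01  -00-0  -000-(✓)  -01-1  -100-(✓)  0-00-(✓)  00--0(✓)  00--1(✓)  00-0-(✓)  00-1-(✓)  000--(✓)  001--(✓)  1-0-0  1-00-(✓)  11--0
size-2^3 implicants → --00-  00---
Unchecked terms (primes): --00-, -0-01, -00-0, -01-1, -1110, 0-110, 00---, 1-0-0, 11--0
Minterm coverage:
  m0 ⊆ --00-,-00-0,00---
  m1 ⊆ --00-,-0-01,00---
  m3 ⊆ 00--- [E]
  m4 ⊆ 00--- [E]
  m5 ⊆ -0-01,-01-1,00---
  m6 ⊆ 0-110,00---
  m8 ⊆ --00- [E]
  m14 ⊆ -1110,0-110
  m16 ⊆ --00-,-00-0,1-0-0
  m17 ⊆ --00-,-0-01
  m18 ⊆ -00-0,1-0-0
  m21 ⊆ -0-01,-01-1
  m23 ⊆ -01-1 [E]
  m24 ⊆ --00-,1-0-0,11--0
  m26 ⊆ 1-0-0,11--0
  m28 ⊆ 11--0 [E]
  m30 ⊆ -1110,11--0
E = {--00-, -01-1, 00---, 11--0}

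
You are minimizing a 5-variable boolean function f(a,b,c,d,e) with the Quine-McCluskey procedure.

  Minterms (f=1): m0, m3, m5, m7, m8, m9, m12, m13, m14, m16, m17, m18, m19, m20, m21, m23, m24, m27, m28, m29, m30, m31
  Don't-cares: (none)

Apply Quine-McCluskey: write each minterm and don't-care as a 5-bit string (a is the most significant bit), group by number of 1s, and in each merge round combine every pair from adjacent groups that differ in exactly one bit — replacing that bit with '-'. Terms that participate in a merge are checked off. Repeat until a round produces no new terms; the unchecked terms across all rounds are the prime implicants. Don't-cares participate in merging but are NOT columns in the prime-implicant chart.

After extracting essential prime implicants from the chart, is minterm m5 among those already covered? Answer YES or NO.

NO

size-2^0 implicants → 00000(✓)  00011(✓)  00101(✓)  00111(✓)  01000(✓)  01001(✓)  01100(✓)  01101(✓)  01110(✓)  10000(✓)  10001(✓)  10010(✓)  10011(✓)  10100(✓)  10101(✓)  10111(✓)  11000(✓)  11011(✓)  11100(✓)  11101(✓)  11110(✓)  11111(✓)
size-2^1 implicants → -0000(✓)  -0011(✓)  -0101(✓)  -0111(✓)  -1000(✓)  -1100(✓)  -1101(✓)  -1110(✓)  0-000(✓)  0-101(✓)  00-11(✓)  001-1(✓)  01-00(✓)  01-01(✓)  0100-(✓)  011-0(✓)  0110-(✓)  1-000(✓)  1-011(✓)  1-100(✓)  1-101(✓)  1-111(✓)  10-00(✓)  10-01(✓)  10-11(✓)  100-0(✓)  100-1(✓)  1000-(✓)  1001-(✓)  101-1(✓)  1010-(✓)  11-00(✓)  11-11(✓)  111-0(✓)  111-1(✓)  1110-(✓)  1111-(✓)
size-2^2 implicants → --000  --101  -0-11  -01-1  -1-00  -11-0  -110-  01-0-  1--00  1--11  1-1-1  1-10-  10--1  10-0-  100--  111--
Unchecked terms (primes): --000, --101, -0-11, -01-1, -1-00, -11-0, -110-, 01-0-, 1--00, 1--11, 1-1-1, 1-10-, 10--1, 10-0-, 100--, 111--
Minterm coverage:
  m0 ⊆ --000 [E]
  m3 ⊆ -0-11 [E]
  m5 ⊆ --101,-01-1
  m7 ⊆ -0-11,-01-1
  m8 ⊆ --000,-1-00,01-0-
  m9 ⊆ 01-0- [E]
  m12 ⊆ -1-00,-11-0,-110-,01-0-
  m13 ⊆ --101,-110-,01-0-
  m14 ⊆ -11-0 [E]
  m16 ⊆ --000,1--00,10-0-,100--
  m17 ⊆ 10--1,10-0-,100--
  m18 ⊆ 100-- [E]
  m19 ⊆ -0-11,1--11,10--1,100--
  m20 ⊆ 1--00,1-10-,10-0-
  m21 ⊆ --101,-01-1,1-1-1,1-10-,10--1,10-0-
  m23 ⊆ -0-11,-01-1,1--11,1-1-1,10--1
  m24 ⊆ --000,-1-00,1--00
  m27 ⊆ 1--11 [E]
  m28 ⊆ -1-00,-11-0,-110-,1--00,1-10-,111--
  m29 ⊆ --101,-110-,1-1-1,1-10-,111--
  m30 ⊆ -11-0,111--
  m31 ⊆ 1--11,1-1-1,111--
E = {--000, -0-11, -11-0, 01-0-, 1--11, 100--}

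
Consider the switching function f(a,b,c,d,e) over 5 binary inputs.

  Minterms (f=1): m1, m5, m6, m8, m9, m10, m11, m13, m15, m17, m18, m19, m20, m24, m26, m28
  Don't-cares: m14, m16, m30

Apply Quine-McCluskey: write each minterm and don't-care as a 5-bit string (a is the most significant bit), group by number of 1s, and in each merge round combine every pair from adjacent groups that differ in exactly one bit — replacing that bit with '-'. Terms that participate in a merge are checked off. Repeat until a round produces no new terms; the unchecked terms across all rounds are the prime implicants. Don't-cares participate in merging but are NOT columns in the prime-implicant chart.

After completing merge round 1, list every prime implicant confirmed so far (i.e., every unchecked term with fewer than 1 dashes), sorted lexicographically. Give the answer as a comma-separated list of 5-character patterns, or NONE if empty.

[col 0] 00001*, 00101*, 00110*, 01000*, 01001*, 01010*, 01011*, 01101*, 01110*, 01111*, 10000*, 10001*, 10010*, 10011*, 10100*, 11000*, 11010*, 11100*, 11110*
[col 1] -0001, -1000*, -1010*, -1110*, 0-001*, 0-101*, 0-110, 00-01*, 01-01*, 01-10*, 01-11*, 010-0*, 010-1*, 0100-*, 0101-*, 011-1*, 0111-*, 1-000*, 1-010*, 1-100*, 10-00*, 100-0*, 100-1*, 1000-*, 1001-*, 11-00*, 11-10*, 110-0*, 111-0*
[col 2] -1-10, -10-0, 0--01, 01--1, 01-1-, 010--, 1--00, 1-0-0, 100--, 11--0
Prime implicants: -0001, -1-10, -10-0, 0--01, 0-110, 01--1, 01-1-, 010--, 1--00, 1-0-0, 100--, 11--0

NONE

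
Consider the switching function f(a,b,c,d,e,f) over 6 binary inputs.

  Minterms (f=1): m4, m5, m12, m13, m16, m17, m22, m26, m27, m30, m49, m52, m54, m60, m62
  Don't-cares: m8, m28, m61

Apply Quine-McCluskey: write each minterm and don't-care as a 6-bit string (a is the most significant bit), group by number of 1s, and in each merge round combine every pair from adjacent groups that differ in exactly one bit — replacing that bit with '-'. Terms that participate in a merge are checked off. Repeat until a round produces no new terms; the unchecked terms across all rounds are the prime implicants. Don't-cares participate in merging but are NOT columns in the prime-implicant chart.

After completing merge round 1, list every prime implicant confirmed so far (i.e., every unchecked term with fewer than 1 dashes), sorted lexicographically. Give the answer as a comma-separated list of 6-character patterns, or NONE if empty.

[col 0] 000100*, 000101*, 001000*, 001100*, 001101*, 010000*, 010001*, 010110*, 011010*, 011011*, 011100*, 011110*, 110001*, 110100*, 110110*, 111100*, 111101*, 111110*
[col 1] -10001, -10110*, -11100*, -11110*, 0-1100, 00-100*, 00-101*, 00010-*, 001-00, 00110-*, 01-110*, 01000-, 011-10, 01101-, 0111-0*, 11-100*, 11-110*, 1101-0*, 1111-0*, 11110-
[col 2] -1-110, -111-0, 00-10-, 11-1-0
Prime implicants: -1-110, -10001, -111-0, 0-1100, 00-10-, 001-00, 01000-, 011-10, 01101-, 11-1-0, 11110-

NONE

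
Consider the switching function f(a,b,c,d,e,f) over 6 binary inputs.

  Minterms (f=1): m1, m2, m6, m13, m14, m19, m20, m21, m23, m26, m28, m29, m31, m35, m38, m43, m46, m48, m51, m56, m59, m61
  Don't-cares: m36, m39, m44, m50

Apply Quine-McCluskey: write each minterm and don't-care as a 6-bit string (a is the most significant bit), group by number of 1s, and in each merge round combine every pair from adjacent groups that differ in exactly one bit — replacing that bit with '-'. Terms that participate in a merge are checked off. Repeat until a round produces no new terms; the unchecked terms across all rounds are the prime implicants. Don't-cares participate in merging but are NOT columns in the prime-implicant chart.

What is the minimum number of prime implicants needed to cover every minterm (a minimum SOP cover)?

11

[col 0] 000001, 000010*, 000110*, 001101*, 001110*, 010011*, 010100*, 010101*, 010111*, 011010, 011100*, 011101*, 011111*, 100011*, 100100*, 100110*, 100111*, 101011*, 101100*, 101110*, 110000*, 110010*, 110011*, 111000*, 111011*, 111101*
[col 1] -00110*, -01110*, -10011, -11101, 0-1101, 00-110*, 000-10, 01-100*, 01-101*, 01-111*, 010-11, 0101-1*, 01010-*, 0111-1*, 01110-*, 1-0011*, 1-1011*, 10-011*, 10-100*, 10-110*, 100-11, 1001-0*, 10011-, 1011-0*, 11-000, 11-011*, 1100-0, 11001-
[col 2] -0-110, 01-1-1, 01-10-, 1--011, 10-1-0
Prime implicants: -0-110, -10011, -11101, 0-1101, 000-10, 000001, 01-1-1, 01-10-, 010-11, 011010, 1--011, 10-1-0, 100-11, 10011-, 11-000, 1100-0, 11001-
PI chart (minterm → PIs covering it):
  1 | 000001  (sole → essential)
  2 | 000-10  (sole → essential)
  6 | -0-110,000-10
  13 | 0-1101  (sole → essential)
  14 | -0-110  (sole → essential)
  19 | -10011,010-11
  20 | 01-10-  (sole → essential)
  21 | 01-1-1,01-10-
  23 | 01-1-1,010-11
  26 | 011010  (sole → essential)
  28 | 01-10-  (sole → essential)
  29 | -11101,0-1101,01-1-1,01-10-
  31 | 01-1-1  (sole → essential)
  35 | 1--011,100-11
  38 | -0-110,10-1-0,10011-
  43 | 1--011  (sole → essential)
  46 | -0-110,10-1-0
  48 | 11-000,1100-0
  51 | -10011,1--011,11001-
  56 | 11-000  (sole → essential)
  59 | 1--011  (sole → essential)
  61 | -11101  (sole → essential)
Essential prime implicants: -0-110, -11101, 0-1101, 000-10, 000001, 01-1-1, 01-10-, 011010, 1--011, 11-000
Petrick residual → -10011
Minimum SOP uses 11 PIs: b'def' + bc'd'ef + bcde'f + a'cde'f + a'b'c'ef' + a'b'c'd'e'f + a'bdf + a'bde' + a'bcd'ef' + ad'ef + abd'e'f'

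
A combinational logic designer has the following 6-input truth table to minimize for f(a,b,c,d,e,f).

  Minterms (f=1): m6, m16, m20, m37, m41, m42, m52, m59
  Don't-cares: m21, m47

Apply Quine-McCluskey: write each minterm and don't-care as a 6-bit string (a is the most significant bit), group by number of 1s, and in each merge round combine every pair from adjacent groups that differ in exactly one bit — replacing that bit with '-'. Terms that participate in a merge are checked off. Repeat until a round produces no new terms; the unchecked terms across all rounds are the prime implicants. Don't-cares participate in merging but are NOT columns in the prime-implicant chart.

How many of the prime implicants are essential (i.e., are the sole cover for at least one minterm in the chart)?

7

Round 0: 000110 010000✓ 010100✓ 010101✓ 100101 101001 101010 101111 110100✓ 111011
Round 1: -10100 010-00 01010-
PIs = {-10100, 000110, 010-00, 01010-, 100101, 101001, 101010, 101111, 111011}
Coverage chart:
  m6: 000110 ←essential
  m16: 010-00 ←essential
  m20: -10100,010-00,01010-
  m37: 100101 ←essential
  m41: 101001 ←essential
  m42: 101010 ←essential
  m52: -10100 ←essential
  m59: 111011 ←essential
Essential: -10100, 000110, 010-00, 100101, 101001, 101010, 111011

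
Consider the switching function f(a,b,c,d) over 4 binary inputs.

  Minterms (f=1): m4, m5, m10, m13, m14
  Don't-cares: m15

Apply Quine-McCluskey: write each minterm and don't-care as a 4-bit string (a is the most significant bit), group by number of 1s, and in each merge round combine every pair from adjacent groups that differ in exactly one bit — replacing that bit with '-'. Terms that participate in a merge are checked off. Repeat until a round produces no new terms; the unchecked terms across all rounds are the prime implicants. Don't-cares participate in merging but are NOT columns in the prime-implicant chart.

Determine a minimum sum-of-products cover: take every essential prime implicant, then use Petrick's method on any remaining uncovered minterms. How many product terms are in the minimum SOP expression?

[col 0] 0100*, 0101*, 1010*, 1101*, 1110*, 1111*
[col 1] -101, 010-, 1-10, 11-1, 111-
Prime implicants: -101, 010-, 1-10, 11-1, 111-
PI chart (minterm → PIs covering it):
  4 | 010-  (sole → essential)
  5 | -101,010-
  10 | 1-10  (sole → essential)
  13 | -101,11-1
  14 | 1-10,111-
Essential prime implicants: 010-, 1-10
Petrick residual → -101
Minimum SOP uses 3 PIs: bc'd + a'bc' + acd'

3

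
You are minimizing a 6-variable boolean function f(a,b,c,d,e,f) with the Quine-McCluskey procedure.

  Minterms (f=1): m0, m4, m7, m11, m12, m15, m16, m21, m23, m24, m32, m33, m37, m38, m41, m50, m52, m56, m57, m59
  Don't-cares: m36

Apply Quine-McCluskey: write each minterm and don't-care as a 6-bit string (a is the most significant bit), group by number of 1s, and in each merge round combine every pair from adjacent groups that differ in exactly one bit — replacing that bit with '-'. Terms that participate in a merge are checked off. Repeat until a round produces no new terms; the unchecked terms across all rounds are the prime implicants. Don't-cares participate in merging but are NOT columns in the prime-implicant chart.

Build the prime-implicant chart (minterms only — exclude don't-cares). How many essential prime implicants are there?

size-2^0 implicants → 000000(✓)  000100(✓)  000111(✓)  001011(✓)  001100(✓)  001111(✓)  010000(✓)  010101(✓)  010111(✓)  011000(✓)  100000(✓)  100001(✓)  100100(✓)  100101(✓)  100110(✓)  101001(✓)  110010  110100(✓)  111000(✓)  111001(✓)  111011(✓)
size-2^1 implicants → -00000(✓)  -00100(✓)  -11000  0-0000  0-0111  00-100  00-111  000-00(✓)  001-11  01-000  0101-1  1-0100  1-1001  10-001  100-00(✓)  100-01(✓)  10000-(✓)  1001-0  10010-(✓)  1110-1  11100-
size-2^2 implicants → -00-00  100-0-
Unchecked terms (primes): -00-00, -11000, 0-0000, 0-0111, 00-100, 00-111, 001-11, 01-000, 0101-1, 1-0100, 1-1001, 10-001, 100-0-, 1001-0, 110010, 1110-1, 11100-
Minterm coverage:
  m0 ⊆ -00-00,0-0000
  m4 ⊆ -00-00,00-100
  m7 ⊆ 0-0111,00-111
  m11 ⊆ 001-11 [E]
  m12 ⊆ 00-100 [E]
  m15 ⊆ 00-111,001-11
  m16 ⊆ 0-0000,01-000
  m21 ⊆ 0101-1 [E]
  m23 ⊆ 0-0111,0101-1
  m24 ⊆ -11000,01-000
  m32 ⊆ -00-00,100-0-
  m33 ⊆ 10-001,100-0-
  m37 ⊆ 100-0- [E]
  m38 ⊆ 1001-0 [E]
  m41 ⊆ 1-1001,10-001
  m50 ⊆ 110010 [E]
  m52 ⊆ 1-0100 [E]
  m56 ⊆ -11000,11100-
  m57 ⊆ 1-1001,1110-1,11100-
  m59 ⊆ 1110-1 [E]
E = {00-100, 001-11, 0101-1, 1-0100, 100-0-, 1001-0, 110010, 1110-1}

8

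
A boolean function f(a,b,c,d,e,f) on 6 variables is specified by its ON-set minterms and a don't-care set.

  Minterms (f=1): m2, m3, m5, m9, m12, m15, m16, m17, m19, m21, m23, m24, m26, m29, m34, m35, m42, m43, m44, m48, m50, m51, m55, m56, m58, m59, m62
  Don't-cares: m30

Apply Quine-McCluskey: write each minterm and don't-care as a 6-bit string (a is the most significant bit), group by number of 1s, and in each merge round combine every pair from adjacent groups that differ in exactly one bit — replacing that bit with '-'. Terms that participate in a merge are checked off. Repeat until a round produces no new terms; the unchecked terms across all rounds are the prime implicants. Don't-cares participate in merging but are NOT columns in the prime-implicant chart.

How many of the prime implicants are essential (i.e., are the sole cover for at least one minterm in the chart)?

[col 0] 000010*, 000011*, 000101*, 001001, 001100*, 001111, 010000*, 010001*, 010011*, 010101*, 010111*, 011000*, 011010*, 011101*, 011110*, 100010*, 100011*, 101010*, 101011*, 101100*, 110000*, 110010*, 110011*, 110111*, 111000*, 111010*, 111011*, 111110*
[col 1] -00010*, -00011*, -01100, -10000*, -10011*, -10111*, -11000*, -11010*, -11110*, 0-0011*, 0-0101, 00001-*, 01-000*, 01-101, 010-01*, 010-11*, 0100-1*, 01000-, 0101-1*, 011-10*, 0110-0*, 1-0010*, 1-0011*, 1-1010*, 1-1011*, 10-010*, 10-011*, 10001-*, 10101-*, 11-000*, 11-010*, 11-011*, 110-11*, 1100-0*, 11001-*, 111-10*, 1110-0*, 11101-*
[col 2] --0011, -0001-, -1-000, -10-11, -11-10, -110-0, 010--1, 1--010*, 1--011*, 1-001-*, 1-101-*, 10-01-*, 11-0-0, 11-01-*
[col 3] 1--01-
Prime implicants: --0011, -0001-, -01100, -1-000, -10-11, -11-10, -110-0, 0-0101, 001001, 001111, 01-101, 010--1, 01000-, 1--01-, 11-0-0
PI chart (minterm → PIs covering it):
  2 | -0001-  (sole → essential)
  3 | --0011,-0001-
  5 | 0-0101  (sole → essential)
  9 | 001001  (sole → essential)
  12 | -01100  (sole → essential)
  15 | 001111  (sole → essential)
  16 | -1-000,01000-
  17 | 010--1,01000-
  19 | --0011,-10-11,010--1
  21 | 0-0101,01-101,010--1
  23 | -10-11,010--1
  24 | -1-000,-110-0
  26 | -11-10,-110-0
  29 | 01-101  (sole → essential)
  34 | -0001-,1--01-
  35 | --0011,-0001-,1--01-
  42 | 1--01-  (sole → essential)
  43 | 1--01-  (sole → essential)
  44 | -01100  (sole → essential)
  48 | -1-000,11-0-0
  50 | 1--01-,11-0-0
  51 | --0011,-10-11,1--01-
  55 | -10-11  (sole → essential)
  56 | -1-000,-110-0,11-0-0
  58 | -11-10,-110-0,1--01-,11-0-0
  59 | 1--01-  (sole → essential)
  62 | -11-10  (sole → essential)
Essential prime implicants: -0001-, -01100, -10-11, -11-10, 0-0101, 001001, 001111, 01-101, 1--01-

9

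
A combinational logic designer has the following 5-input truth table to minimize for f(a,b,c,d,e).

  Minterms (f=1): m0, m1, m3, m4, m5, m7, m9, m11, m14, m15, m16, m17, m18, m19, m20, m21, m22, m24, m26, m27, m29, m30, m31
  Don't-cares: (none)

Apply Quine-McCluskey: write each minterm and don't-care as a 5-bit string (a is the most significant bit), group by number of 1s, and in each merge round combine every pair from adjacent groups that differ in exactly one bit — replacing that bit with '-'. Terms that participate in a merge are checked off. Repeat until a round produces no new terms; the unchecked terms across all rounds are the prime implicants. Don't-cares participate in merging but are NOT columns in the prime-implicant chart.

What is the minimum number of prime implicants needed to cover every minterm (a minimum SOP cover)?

8

Round 0: 00000✓ 00001✓ 00011✓ 00100✓ 00101✓ 00111✓ 01001✓ 01011✓ 01110✓ 01111✓ 10000✓ 10001✓ 10010✓ 10011✓ 10100✓ 10101✓ 10110✓ 11000✓ 11010✓ 11011✓ 11101✓ 11110✓ 11111✓
Round 1: -0000✓ -0001✓ -0011✓ -0100✓ -0101✓ -1011✓ -1110✓ -1111✓ 0-001✓ 0-011✓ 0-111✓ 00-00✓ 00-01✓ 00-11✓ 000-1✓ 0000-✓ 001-1✓ 0010-✓ 01-11✓ 010-1✓ 0111-✓ 1-000✓ 1-010✓ 1-011✓ 1-101 1-110✓ 10-00✓ 10-01✓ 10-10✓ 100-0✓ 100-1✓ 1000-✓ 1001-✓ 101-0✓ 1010-✓ 11-10✓ 11-11✓ 110-0✓ 1101-✓ 111-1 1111-✓
Round 2: --011 -0-00✓ -0-01✓ -00-1 -000-✓ -010-✓ -1-11 -111- 0--11 0-0-1 00--1 00-0-✓ 1--10 1-0-0 1-01- 10--0 10-0-✓ 100-- 11-1-
Round 3: -0-0-
PIs = {--011, -0-0-, -00-1, -1-11, -111-, 0--11, 0-0-1, 00--1, 1--10, 1-0-0, 1-01-, 1-101, 10--0, 100--, 11-1-, 111-1}
Coverage chart:
  m0: -0-0- ←essential
  m1: -0-0-,-00-1,0-0-1,00--1
  m3: --011,-00-1,0--11,0-0-1,00--1
  m4: -0-0- ←essential
  m5: -0-0-,00--1
  m7: 0--11,00--1
  m9: 0-0-1 ←essential
  m11: --011,-1-11,0--11,0-0-1
  m14: -111- ←essential
  m15: -1-11,-111-,0--11
  m16: -0-0-,1-0-0,10--0,100--
  m17: -0-0-,-00-1,100--
  m18: 1--10,1-0-0,1-01-,10--0,100--
  m19: --011,-00-1,1-01-,100--
  m20: -0-0-,10--0
  m21: -0-0-,1-101
  m22: 1--10,10--0
  m24: 1-0-0 ←essential
  m26: 1--10,1-0-0,1-01-,11-1-
  m27: --011,-1-11,1-01-,11-1-
  m29: 1-101,111-1
  m30: -111-,1--10,11-1-
  m31: -1-11,-111-,11-1-,111-1
Essential: -0-0-, -111-, 0-0-1, 1-0-0
Petrick residual → --011, 0--11, 1--10, 1-101
Min cover (8 terms): c'de + b'd' + bcd + a'de + a'c'e + ade' + ac'e' + acd'e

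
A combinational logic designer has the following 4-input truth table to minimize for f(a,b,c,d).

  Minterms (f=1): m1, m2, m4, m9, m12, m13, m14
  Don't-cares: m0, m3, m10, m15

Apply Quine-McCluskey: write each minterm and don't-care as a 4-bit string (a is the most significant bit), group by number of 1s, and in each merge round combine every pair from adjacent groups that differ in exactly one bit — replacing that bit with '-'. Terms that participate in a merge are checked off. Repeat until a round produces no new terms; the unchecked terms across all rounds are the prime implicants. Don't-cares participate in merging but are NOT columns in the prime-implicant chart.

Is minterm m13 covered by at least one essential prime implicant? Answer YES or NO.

size-2^0 implicants → 0000(✓)  0001(✓)  0010(✓)  0011(✓)  0100(✓)  1001(✓)  1010(✓)  1100(✓)  1101(✓)  1110(✓)  1111(✓)
size-2^1 implicants → -001  -010  -100  0-00  00-0(✓)  00-1(✓)  000-(✓)  001-(✓)  1-01  1-10  11-0(✓)  11-1(✓)  110-(✓)  111-(✓)
size-2^2 implicants → 00--  11--
Unchecked terms (primes): -001, -010, -100, 0-00, 00--, 1-01, 1-10, 11--
Minterm coverage:
  m1 ⊆ -001,00--
  m2 ⊆ -010,00--
  m4 ⊆ -100,0-00
  m9 ⊆ -001,1-01
  m12 ⊆ -100,11--
  m13 ⊆ 1-01,11--
  m14 ⊆ 1-10,11--
(no essential prime implicants)

NO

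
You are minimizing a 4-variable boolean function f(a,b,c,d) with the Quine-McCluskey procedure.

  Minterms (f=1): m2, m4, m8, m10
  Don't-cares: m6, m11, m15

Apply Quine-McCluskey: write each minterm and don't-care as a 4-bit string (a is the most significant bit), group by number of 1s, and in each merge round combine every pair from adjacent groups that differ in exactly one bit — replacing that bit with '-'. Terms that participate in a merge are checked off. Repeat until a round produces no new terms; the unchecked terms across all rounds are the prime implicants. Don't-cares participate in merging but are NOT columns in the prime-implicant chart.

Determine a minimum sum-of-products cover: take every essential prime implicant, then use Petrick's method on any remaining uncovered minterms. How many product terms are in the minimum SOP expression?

Round 0: 0010✓ 0100✓ 0110✓ 1000✓ 1010✓ 1011✓ 1111✓
Round 1: -010 0-10 01-0 1-11 10-0 101-
PIs = {-010, 0-10, 01-0, 1-11, 10-0, 101-}
Coverage chart:
  m2: -010,0-10
  m4: 01-0 ←essential
  m8: 10-0 ←essential
  m10: -010,10-0,101-
Essential: 01-0, 10-0
Petrick residual → -010
Min cover (3 terms): b'cd' + a'bd' + ab'd'

3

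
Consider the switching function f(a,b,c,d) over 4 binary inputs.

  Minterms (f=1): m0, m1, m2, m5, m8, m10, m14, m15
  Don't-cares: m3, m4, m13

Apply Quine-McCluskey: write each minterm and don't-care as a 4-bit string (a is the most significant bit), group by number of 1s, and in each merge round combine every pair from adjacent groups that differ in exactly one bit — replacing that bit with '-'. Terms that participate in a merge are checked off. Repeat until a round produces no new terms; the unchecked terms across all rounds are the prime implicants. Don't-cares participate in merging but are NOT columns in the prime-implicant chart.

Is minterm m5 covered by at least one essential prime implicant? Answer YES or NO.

Round 0: 0000✓ 0001✓ 0010✓ 0011✓ 0100✓ 0101✓ 1000✓ 1010✓ 1101✓ 1110✓ 1111✓
Round 1: -000✓ -010✓ -101 0-00✓ 0-01✓ 00-0✓ 00-1✓ 000-✓ 001-✓ 010-✓ 1-10 10-0✓ 11-1 111-
Round 2: -0-0 0-0- 00--
PIs = {-0-0, -101, 0-0-, 00--, 1-10, 11-1, 111-}
Coverage chart:
  m0: -0-0,0-0-,00--
  m1: 0-0-,00--
  m2: -0-0,00--
  m5: -101,0-0-
  m8: -0-0 ←essential
  m10: -0-0,1-10
  m14: 1-10,111-
  m15: 11-1,111-
Essential: -0-0

NO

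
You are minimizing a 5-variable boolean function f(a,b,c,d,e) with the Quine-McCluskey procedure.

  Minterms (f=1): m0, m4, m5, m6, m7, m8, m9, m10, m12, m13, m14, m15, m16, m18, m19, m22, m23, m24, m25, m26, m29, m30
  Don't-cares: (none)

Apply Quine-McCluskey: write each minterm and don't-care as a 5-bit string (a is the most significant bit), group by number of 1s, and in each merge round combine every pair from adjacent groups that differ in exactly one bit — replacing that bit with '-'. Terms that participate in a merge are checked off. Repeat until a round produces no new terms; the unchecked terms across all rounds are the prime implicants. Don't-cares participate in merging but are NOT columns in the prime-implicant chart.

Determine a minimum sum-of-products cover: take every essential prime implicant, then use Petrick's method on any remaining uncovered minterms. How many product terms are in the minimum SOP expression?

5

size-2^0 implicants → 00000(✓)  00100(✓)  00101(✓)  00110(✓)  00111(✓)  01000(✓)  01001(✓)  01010(✓)  01100(✓)  01101(✓)  01110(✓)  01111(✓)  10000(✓)  10010(✓)  10011(✓)  10110(✓)  10111(✓)  11000(✓)  11001(✓)  11010(✓)  11101(✓)  11110(✓)
size-2^1 implicants → -0000(✓)  -0110(✓)  -0111(✓)  -1000(✓)  -1001(✓)  -1010(✓)  -1101(✓)  -1110(✓)  0-000(✓)  0-100(✓)  0-101(✓)  0-110(✓)  0-111(✓)  00-00(✓)  001-0(✓)  001-1(✓)  0010-(✓)  0011-(✓)  01-00(✓)  01-01(✓)  01-10(✓)  010-0(✓)  0100-(✓)  011-0(✓)  011-1(✓)  0110-(✓)  0111-(✓)  1-000(✓)  1-010(✓)  1-110(✓)  10-10(✓)  10-11(✓)  100-0(✓)  1001-(✓)  1011-(✓)  11-01(✓)  11-10(✓)  110-0(✓)  1100-(✓)
size-2^2 implicants → --000  --110  -011-  -1-01  -1-10  -10-0  -100-  0--00  0-1-0(✓)  0-1-1(✓)  0-10-(✓)  0-11-(✓)  001--(✓)  01--0  01-0-  011--(✓)  1--10  1-0-0  10-1-
size-2^3 implicants → 0-1--
Unchecked terms (primes): --000, --110, -011-, -1-01, -1-10, -10-0, -100-, 0--00, 0-1--, 01--0, 01-0-, 1--10, 1-0-0, 10-1-
Minterm coverage:
  m0 ⊆ --000,0--00
  m4 ⊆ 0--00,0-1--
  m5 ⊆ 0-1-- [E]
  m6 ⊆ --110,-011-,0-1--
  m7 ⊆ -011-,0-1--
  m8 ⊆ --000,-10-0,-100-,0--00,01--0,01-0-
  m9 ⊆ -1-01,-100-,01-0-
  m10 ⊆ -1-10,-10-0,01--0
  m12 ⊆ 0--00,0-1--,01--0,01-0-
  m13 ⊆ -1-01,0-1--,01-0-
  m14 ⊆ --110,-1-10,0-1--,01--0
  m15 ⊆ 0-1-- [E]
  m16 ⊆ --000,1-0-0
  m18 ⊆ 1--10,1-0-0,10-1-
  m19 ⊆ 10-1- [E]
  m22 ⊆ --110,-011-,1--10,10-1-
  m23 ⊆ -011-,10-1-
  m24 ⊆ --000,-10-0,-100-,1-0-0
  m25 ⊆ -1-01,-100-
  m26 ⊆ -1-10,-10-0,1--10,1-0-0
  m29 ⊆ -1-01 [E]
  m30 ⊆ --110,-1-10,1--10
E = {-1-01, 0-1--, 10-1-}
Petrick residual → --000, -1-10
Cover = c'd'e' + bd'e + bde' + a'c + ab'd  |cover|=5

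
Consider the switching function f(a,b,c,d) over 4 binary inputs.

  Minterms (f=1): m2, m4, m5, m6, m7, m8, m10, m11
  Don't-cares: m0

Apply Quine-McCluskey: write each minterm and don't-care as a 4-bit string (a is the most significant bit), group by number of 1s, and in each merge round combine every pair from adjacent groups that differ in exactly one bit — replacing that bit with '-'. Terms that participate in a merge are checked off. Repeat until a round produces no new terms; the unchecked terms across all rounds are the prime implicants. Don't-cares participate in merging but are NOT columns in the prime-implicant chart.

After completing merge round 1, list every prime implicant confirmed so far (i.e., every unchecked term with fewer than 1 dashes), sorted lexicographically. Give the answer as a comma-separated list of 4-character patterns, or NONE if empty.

NONE

size-2^0 implicants → 0000(✓)  0010(✓)  0100(✓)  0101(✓)  0110(✓)  0111(✓)  1000(✓)  1010(✓)  1011(✓)
size-2^1 implicants → -000(✓)  -010(✓)  0-00(✓)  0-10(✓)  00-0(✓)  01-0(✓)  01-1(✓)  010-(✓)  011-(✓)  10-0(✓)  101-
size-2^2 implicants → -0-0  0--0  01--
Unchecked terms (primes): -0-0, 0--0, 01--, 101-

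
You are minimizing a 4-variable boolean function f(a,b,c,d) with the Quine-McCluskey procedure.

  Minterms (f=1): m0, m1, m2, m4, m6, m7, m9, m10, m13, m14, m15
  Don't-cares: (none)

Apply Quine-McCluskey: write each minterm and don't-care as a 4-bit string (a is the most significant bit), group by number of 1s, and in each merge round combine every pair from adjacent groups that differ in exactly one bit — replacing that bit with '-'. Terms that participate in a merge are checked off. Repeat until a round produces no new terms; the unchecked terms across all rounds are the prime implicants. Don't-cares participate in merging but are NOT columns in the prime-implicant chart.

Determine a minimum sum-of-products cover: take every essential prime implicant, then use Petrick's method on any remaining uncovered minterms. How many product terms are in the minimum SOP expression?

size-2^0 implicants → 0000(✓)  0001(✓)  0010(✓)  0100(✓)  0110(✓)  0111(✓)  1001(✓)  1010(✓)  1101(✓)  1110(✓)  1111(✓)
size-2^1 implicants → -001  -010(✓)  -110(✓)  -111(✓)  0-00(✓)  0-10(✓)  00-0(✓)  000-  01-0(✓)  011-(✓)  1-01  1-10(✓)  11-1  111-(✓)
size-2^2 implicants → --10  -11-  0--0
Unchecked terms (primes): --10, -001, -11-, 0--0, 000-, 1-01, 11-1
Minterm coverage:
  m0 ⊆ 0--0,000-
  m1 ⊆ -001,000-
  m2 ⊆ --10,0--0
  m4 ⊆ 0--0 [E]
  m6 ⊆ --10,-11-,0--0
  m7 ⊆ -11- [E]
  m9 ⊆ -001,1-01
  m10 ⊆ --10 [E]
  m13 ⊆ 1-01,11-1
  m14 ⊆ --10,-11-
  m15 ⊆ -11-,11-1
E = {--10, -11-, 0--0}
Petrick residual → -001, 1-01
Cover = cd' + b'c'd + bc + a'd' + ac'd  |cover|=5

5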